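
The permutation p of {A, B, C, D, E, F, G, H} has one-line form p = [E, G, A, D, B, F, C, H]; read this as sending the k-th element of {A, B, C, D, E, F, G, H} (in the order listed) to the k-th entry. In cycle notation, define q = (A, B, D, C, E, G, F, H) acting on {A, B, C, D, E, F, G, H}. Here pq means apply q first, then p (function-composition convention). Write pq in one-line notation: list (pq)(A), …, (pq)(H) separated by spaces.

(pq)(x) = p(q(x)). Computing each image: p(q(A)) = p(B) = G, p(q(B)) = p(D) = D, p(q(C)) = p(E) = B, p(q(D)) = p(C) = A, p(q(E)) = p(G) = C, p(q(F)) = p(H) = H, p(q(G)) = p(F) = F, p(q(H)) = p(A) = E.
Hence pq = [G D B A C H F E].

G D B A C H F E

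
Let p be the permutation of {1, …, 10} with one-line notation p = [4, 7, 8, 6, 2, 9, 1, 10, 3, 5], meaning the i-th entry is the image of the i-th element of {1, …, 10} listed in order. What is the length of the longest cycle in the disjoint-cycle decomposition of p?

Decomposing into disjoint cycles gives (1, 4, 6, 9, 3, 8, 10, 5, 2, 7); the longest has length 10.

10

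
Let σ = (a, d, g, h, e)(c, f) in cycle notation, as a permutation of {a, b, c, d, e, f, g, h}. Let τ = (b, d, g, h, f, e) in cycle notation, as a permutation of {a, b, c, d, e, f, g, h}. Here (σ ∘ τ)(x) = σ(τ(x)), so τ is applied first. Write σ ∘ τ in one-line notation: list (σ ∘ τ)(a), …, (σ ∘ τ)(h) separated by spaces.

d g f h b a e c

(σ ∘ τ)(x) = σ(τ(x)). Computing each image: σ(τ(a)) = σ(a) = d, σ(τ(b)) = σ(d) = g, σ(τ(c)) = σ(c) = f, σ(τ(d)) = σ(g) = h, σ(τ(e)) = σ(b) = b, σ(τ(f)) = σ(e) = a, σ(τ(g)) = σ(h) = e, σ(τ(h)) = σ(f) = c.
Hence σ ∘ τ = [d g f h b a e c].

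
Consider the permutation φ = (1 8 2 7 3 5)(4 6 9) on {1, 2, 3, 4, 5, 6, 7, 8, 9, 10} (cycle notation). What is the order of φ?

The cycle type of φ is (6, 3, 1).
Since disjoint cycles commute, ord(φ) = lcm(6, 3) = 6.

6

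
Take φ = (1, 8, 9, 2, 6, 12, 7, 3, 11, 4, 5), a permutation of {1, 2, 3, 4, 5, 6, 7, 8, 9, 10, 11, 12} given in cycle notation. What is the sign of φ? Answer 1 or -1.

The cycle lengths are 11, 1.
A cycle is odd iff its length is even; φ has 0 even-length cycles, so sgn(φ) = (−1)^0 and φ is even.

1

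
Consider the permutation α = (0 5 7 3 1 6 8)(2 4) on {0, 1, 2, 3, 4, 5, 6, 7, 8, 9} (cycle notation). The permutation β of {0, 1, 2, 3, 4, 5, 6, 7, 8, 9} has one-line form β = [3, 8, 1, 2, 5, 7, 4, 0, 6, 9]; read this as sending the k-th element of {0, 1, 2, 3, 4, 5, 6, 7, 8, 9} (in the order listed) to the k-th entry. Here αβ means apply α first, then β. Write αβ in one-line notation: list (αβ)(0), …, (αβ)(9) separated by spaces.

7 4 5 8 1 0 6 2 3 9

(αβ)(x) = β(α(x)). Computing each image: β(α(0)) = β(5) = 7, β(α(1)) = β(6) = 4, β(α(2)) = β(4) = 5, β(α(3)) = β(1) = 8, β(α(4)) = β(2) = 1, β(α(5)) = β(7) = 0, β(α(6)) = β(8) = 6, β(α(7)) = β(3) = 2, β(α(8)) = β(0) = 3, β(α(9)) = β(9) = 9.
Hence αβ = [7 4 5 8 1 0 6 2 3 9].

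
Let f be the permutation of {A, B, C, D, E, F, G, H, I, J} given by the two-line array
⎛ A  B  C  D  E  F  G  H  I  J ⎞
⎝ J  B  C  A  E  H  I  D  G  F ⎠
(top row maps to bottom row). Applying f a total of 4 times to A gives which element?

D

Tracing A → J → … returns to A after 5 steps, so A lies in a 5-cycle (A J F H D).
Stepping 4 places around the cycle: A → J → F → H → D.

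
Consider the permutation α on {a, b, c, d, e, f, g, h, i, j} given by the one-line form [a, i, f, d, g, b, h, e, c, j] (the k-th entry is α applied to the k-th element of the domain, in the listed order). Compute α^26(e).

h

Tracing e → g → … returns to e after 3 steps, so e lies in a 3-cycle (e, g, h).
On a 3-cycle, α^3 is the identity, so α^26 = α^2 there (26 ≡ 2 mod 3).
Advancing 2 steps from e: e → g → h.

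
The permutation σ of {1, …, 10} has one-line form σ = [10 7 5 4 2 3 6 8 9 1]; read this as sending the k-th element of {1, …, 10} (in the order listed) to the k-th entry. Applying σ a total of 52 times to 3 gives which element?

2

Tracing 3 → 5 → … returns to 3 after 5 steps, so 3 lies in a 5-cycle (2 7 6 3 5).
Since the cycle has length 5, σ^52 acts on it the same as σ^2 (52 mod 5 = 2).
Advancing 2 steps from 3: 3 → 5 → 2.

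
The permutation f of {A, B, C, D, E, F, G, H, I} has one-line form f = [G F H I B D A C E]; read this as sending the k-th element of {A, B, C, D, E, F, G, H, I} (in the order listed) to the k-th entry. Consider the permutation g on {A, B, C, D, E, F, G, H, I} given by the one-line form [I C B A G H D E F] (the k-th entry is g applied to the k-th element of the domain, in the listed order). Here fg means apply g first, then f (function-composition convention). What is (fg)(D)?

G

First apply g: g(D) = A, then f(A) = G. Thus (fg)(D) = G.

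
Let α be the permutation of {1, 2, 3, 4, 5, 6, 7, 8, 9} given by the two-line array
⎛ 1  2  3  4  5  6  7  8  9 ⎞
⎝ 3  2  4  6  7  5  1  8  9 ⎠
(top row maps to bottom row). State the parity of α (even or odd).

odd

In disjoint-cycle form the cycle lengths are 6, 1, 1, 1.
A cycle is odd iff its length is even; α has 1 even-length cycle, so sgn(α) = (−1)^1 and α is odd.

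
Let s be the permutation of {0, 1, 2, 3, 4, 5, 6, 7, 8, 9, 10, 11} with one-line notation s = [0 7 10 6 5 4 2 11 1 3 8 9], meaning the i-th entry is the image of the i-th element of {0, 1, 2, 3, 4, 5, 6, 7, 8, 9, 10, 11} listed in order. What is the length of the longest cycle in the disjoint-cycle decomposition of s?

Decomposing into disjoint cycles gives (1 7 11 9 3 6 2 10 8)(4 5); the longest has length 9.

9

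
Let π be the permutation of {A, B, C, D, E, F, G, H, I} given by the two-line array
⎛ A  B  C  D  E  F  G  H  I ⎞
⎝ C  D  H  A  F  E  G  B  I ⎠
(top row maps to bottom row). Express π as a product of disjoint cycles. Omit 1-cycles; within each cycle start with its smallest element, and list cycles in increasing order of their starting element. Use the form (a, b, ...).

(A, C, H, B, D)(E, F)

From A: A → C → H → B → D → A, closing the cycle (A, C, H, B, D).
Continuing from each remaining unvisited element yields (A, C, H, B, D)(E, F).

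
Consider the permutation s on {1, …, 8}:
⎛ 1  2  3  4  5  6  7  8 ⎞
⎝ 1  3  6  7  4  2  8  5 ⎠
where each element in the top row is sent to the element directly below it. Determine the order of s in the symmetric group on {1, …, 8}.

12

Decomposing into disjoint cycles gives cycle lengths 4, 3, 1.
Since disjoint cycles commute, ord(s) = lcm(4, 3) = 12.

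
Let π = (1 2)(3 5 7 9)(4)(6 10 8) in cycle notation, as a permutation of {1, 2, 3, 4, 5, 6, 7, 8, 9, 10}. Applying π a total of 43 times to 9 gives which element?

9 lies in the 4-cycle (3 5 7 9).
On a 4-cycle, π^4 is the identity, so π^43 = π^3 there (43 ≡ 3 mod 4).
Advancing 3 steps from 9: 9 → 3 → 5 → 7.

7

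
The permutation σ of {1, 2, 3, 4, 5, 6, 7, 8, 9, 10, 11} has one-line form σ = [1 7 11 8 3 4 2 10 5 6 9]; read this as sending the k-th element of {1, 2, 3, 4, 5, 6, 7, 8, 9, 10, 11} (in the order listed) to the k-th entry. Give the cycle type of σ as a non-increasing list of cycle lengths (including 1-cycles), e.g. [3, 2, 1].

The disjoint cycles are (1)(2 7)(3 11 9 5)(4 8 10 6), with lengths 4, 4, 2, 1 in non-increasing order.

[4, 4, 2, 1]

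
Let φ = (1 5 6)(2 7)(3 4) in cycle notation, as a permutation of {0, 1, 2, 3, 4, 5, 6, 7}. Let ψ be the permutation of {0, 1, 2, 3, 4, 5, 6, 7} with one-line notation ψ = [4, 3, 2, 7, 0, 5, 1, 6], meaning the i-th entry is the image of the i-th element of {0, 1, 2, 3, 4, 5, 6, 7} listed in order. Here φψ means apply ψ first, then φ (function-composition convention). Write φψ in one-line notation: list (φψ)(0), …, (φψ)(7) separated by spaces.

3 4 7 2 0 6 5 1

For each element, apply ψ then φ: 0 → 4 → 3; 1 → 3 → 4; 2 → 2 → 7; 3 → 7 → 2; 4 → 0 → 0; 5 → 5 → 6; 6 → 1 → 5; 7 → 6 → 1.
Collecting the images, φψ = [3 4 7 2 0 6 5 1].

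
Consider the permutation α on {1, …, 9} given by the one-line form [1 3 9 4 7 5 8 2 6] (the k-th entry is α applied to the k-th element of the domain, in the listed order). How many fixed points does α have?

The fixed points (elements with α(x) = x) are {1, 4}, so there are 2.

2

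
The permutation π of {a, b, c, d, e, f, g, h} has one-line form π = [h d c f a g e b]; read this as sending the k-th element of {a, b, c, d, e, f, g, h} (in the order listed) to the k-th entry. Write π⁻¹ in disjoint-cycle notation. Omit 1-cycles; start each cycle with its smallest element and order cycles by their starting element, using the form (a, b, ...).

(a, e, g, f, d, b, h)

The cycle decomposition of π is (a, h, b, d, f, g, e).
Reversing each cycle (and rotating so the smallest element leads) gives π⁻¹ = (a, e, g, f, d, b, h).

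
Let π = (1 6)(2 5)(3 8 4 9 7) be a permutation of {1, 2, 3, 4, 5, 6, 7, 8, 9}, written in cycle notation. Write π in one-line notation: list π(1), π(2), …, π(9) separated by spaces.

6 5 8 9 2 1 3 4 7

Image by image: 1→6, 2→5, 3→8, 4→9, 5→2, 6→1, 7→3, 8→4, 9→7.
So the one-line form is 6 5 8 9 2 1 3 4 7.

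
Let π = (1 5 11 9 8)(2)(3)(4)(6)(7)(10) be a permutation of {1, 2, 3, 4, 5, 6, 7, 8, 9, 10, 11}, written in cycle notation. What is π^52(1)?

11

1 lies in the 5-cycle (1 5 11 9 8).
Powers repeat with period 5 on this cycle, and 52 mod 5 = 2, so π^52(1) = π^2(1).
Stepping 2 places around the cycle: 1 → 5 → 11.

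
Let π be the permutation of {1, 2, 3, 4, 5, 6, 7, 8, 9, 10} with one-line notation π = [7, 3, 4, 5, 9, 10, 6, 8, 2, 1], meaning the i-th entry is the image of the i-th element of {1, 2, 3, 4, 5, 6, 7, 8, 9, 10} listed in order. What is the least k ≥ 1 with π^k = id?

Decomposing into disjoint cycles gives cycle lengths 5, 4, 1.
The order of π is the least common multiple of its cycle lengths: lcm(5, 4) = 20.

20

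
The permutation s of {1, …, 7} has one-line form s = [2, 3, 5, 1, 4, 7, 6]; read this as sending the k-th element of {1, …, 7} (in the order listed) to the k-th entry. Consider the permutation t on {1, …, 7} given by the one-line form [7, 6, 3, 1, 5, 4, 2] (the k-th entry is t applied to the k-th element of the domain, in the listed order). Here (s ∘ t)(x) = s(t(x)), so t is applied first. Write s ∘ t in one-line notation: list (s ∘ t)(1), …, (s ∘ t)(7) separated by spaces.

(s ∘ t)(x) = s(t(x)). Computing each image: s(t(1)) = s(7) = 6, s(t(2)) = s(6) = 7, s(t(3)) = s(3) = 5, s(t(4)) = s(1) = 2, s(t(5)) = s(5) = 4, s(t(6)) = s(4) = 1, s(t(7)) = s(2) = 3.
Hence s ∘ t = [6 7 5 2 4 1 3].

6 7 5 2 4 1 3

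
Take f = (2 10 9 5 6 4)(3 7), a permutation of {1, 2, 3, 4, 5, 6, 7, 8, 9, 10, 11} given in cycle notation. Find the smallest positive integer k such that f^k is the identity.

6

The cycle type of f is (6, 2, 1, 1, 1).
The order is lcm(6, 2) = 6.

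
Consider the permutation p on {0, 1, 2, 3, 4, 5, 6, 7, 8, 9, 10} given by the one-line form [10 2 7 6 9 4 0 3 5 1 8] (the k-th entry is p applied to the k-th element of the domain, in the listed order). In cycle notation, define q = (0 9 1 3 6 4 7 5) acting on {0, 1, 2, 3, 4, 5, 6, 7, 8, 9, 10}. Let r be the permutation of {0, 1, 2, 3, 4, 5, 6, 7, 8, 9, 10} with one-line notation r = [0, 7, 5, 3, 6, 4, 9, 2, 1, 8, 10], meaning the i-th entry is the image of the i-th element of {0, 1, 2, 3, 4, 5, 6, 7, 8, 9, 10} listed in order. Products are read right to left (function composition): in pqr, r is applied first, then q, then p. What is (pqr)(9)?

(pqr)(9) = p(q(r(9))). r(9) = 8, then q(8) = 8, then p(8) = 5, so the result is 5.

5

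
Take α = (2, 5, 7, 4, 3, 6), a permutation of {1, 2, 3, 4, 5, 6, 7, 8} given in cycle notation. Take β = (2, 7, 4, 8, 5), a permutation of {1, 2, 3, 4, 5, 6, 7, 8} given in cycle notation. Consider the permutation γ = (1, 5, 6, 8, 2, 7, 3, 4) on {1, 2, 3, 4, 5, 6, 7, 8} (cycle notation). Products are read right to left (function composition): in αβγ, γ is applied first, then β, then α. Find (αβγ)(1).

5

Chase 1: γ(1) = 5; β(5) = 2; α(2) = 5. Hence (αβγ)(1) = 5.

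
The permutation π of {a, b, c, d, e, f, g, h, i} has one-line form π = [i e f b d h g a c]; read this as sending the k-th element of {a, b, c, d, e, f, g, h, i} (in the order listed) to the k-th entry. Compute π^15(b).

b

Tracing b → e → … returns to b after 3 steps, so b lies in a 3-cycle (b e d).
Powers repeat with period 3 on this cycle, and 15 mod 3 = 0, so π^15(b) = π^0(b).
So π^15(b) = b.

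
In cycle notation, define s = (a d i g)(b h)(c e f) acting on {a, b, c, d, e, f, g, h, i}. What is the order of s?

12

The disjoint cycles have lengths 4, 3, 2.
The order of s is the least common multiple of its cycle lengths: lcm(4, 3, 2) = 12.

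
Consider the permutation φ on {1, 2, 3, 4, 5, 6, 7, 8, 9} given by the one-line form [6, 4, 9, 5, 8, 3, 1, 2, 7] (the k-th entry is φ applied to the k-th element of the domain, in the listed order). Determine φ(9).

9 is element number 9 of the domain, and entry number 9 of the one-line form is 7, so φ(9) = 7.

7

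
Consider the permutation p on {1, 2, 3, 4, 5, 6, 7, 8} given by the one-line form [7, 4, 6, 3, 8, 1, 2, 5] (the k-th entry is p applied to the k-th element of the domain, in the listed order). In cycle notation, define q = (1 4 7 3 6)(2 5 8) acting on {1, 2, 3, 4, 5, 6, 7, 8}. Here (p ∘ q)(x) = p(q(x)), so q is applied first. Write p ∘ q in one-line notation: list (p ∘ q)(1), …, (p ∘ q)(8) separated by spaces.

3 8 1 2 5 7 6 4

For each element, apply q then p: 1 → 4 → 3; 2 → 5 → 8; 3 → 6 → 1; 4 → 7 → 2; 5 → 8 → 5; 6 → 1 → 7; 7 → 3 → 6; 8 → 2 → 4.
So p ∘ q in one-line form is 3 8 1 2 5 7 6 4.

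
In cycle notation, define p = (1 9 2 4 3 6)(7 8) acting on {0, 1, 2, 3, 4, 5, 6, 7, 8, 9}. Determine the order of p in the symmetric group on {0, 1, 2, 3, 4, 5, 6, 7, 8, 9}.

The disjoint cycles have lengths 6, 2, 1, 1.
The order of p is the least common multiple of its cycle lengths: lcm(6, 2) = 6.

6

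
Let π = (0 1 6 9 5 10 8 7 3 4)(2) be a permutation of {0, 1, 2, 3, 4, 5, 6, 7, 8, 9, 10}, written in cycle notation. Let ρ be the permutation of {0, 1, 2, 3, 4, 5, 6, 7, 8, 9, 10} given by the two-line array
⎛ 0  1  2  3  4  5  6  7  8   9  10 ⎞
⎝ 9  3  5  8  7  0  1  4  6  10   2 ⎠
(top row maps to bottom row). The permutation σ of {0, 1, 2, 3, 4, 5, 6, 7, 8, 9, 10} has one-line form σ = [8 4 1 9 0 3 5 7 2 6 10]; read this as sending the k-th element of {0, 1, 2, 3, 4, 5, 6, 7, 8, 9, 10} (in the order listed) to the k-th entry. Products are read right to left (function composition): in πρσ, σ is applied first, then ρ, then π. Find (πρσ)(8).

Chase 8: σ(8) = 2; ρ(2) = 5; π(5) = 10. Hence (πρσ)(8) = 10.

10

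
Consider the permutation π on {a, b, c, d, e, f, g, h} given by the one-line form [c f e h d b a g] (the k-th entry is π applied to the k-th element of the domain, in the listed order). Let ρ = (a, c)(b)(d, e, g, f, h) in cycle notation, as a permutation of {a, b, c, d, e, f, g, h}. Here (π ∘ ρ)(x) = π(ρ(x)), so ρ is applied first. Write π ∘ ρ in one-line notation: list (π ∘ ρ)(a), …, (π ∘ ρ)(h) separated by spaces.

e f c d a g b h

Chase each element through ρ then π: a → c → e; b → b → f; c → a → c; d → e → d; e → g → a; f → h → g; g → f → b; h → d → h.
Collecting the images, π ∘ ρ = [e f c d a g b h].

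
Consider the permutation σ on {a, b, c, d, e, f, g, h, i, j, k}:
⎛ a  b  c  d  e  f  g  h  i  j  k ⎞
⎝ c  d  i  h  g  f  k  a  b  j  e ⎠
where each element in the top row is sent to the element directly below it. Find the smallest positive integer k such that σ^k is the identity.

Writing σ as disjoint cycles, the cycle lengths are 6, 3, 1, 1.
The order is lcm(6, 3) = 6.

6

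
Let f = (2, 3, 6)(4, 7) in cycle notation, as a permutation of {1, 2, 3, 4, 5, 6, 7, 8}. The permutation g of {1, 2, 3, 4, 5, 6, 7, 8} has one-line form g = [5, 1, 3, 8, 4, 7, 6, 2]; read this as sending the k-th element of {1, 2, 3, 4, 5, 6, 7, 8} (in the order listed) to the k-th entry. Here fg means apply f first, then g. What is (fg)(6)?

1

f(6) = 2, then g(2) = 1; composing gives (fg)(6) = 1.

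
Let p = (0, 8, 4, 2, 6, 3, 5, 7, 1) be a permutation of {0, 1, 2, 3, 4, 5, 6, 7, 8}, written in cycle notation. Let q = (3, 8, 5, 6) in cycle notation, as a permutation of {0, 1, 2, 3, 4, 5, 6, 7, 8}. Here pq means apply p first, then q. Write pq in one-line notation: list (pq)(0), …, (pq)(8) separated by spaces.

For each element, apply p then q: 0 → 8 → 5; 1 → 0 → 0; 2 → 6 → 3; 3 → 5 → 6; 4 → 2 → 2; 5 → 7 → 7; 6 → 3 → 8; 7 → 1 → 1; 8 → 4 → 4.
Collecting the images, pq = [5 0 3 6 2 7 8 1 4].

5 0 3 6 2 7 8 1 4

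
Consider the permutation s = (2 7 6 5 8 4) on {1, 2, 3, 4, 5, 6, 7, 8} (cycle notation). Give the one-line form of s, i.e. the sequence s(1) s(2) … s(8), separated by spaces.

Image by image: 1→1, 2→7, 3→3, 4→2, 5→8, 6→5, 7→6, 8→4.
Listing these in domain order gives 1 7 3 2 8 5 6 4.

1 7 3 2 8 5 6 4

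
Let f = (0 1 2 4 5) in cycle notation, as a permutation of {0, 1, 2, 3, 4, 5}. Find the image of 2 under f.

Within (0 1 2 4 5), 2 ↦ 4.

4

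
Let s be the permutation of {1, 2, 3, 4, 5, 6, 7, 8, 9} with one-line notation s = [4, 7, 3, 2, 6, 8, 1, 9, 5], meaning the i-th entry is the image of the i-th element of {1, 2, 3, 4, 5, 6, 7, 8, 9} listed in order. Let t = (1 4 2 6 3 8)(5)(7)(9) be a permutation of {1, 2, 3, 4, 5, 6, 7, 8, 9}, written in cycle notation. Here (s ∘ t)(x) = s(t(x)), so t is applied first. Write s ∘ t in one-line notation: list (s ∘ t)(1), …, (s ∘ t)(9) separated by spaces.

(s ∘ t)(x) = s(t(x)). Computing each image: s(t(1)) = s(4) = 2, s(t(2)) = s(6) = 8, s(t(3)) = s(8) = 9, s(t(4)) = s(2) = 7, s(t(5)) = s(5) = 6, s(t(6)) = s(3) = 3, s(t(7)) = s(7) = 1, s(t(8)) = s(1) = 4, s(t(9)) = s(9) = 5.
Hence s ∘ t = [2 8 9 7 6 3 1 4 5].

2 8 9 7 6 3 1 4 5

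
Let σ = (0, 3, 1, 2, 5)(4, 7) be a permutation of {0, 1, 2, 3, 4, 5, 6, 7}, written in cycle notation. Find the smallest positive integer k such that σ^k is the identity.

10

The disjoint cycles have lengths 5, 2, 1.
Since disjoint cycles commute, ord(σ) = lcm(5, 2) = 10.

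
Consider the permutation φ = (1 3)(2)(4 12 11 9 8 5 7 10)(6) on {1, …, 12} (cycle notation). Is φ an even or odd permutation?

even

The cycle lengths are 8, 2, 1, 1.
A cycle of length ℓ contributes ℓ−1 transpositions, so φ is a product of 7 + 1 = 8 transpositions — even.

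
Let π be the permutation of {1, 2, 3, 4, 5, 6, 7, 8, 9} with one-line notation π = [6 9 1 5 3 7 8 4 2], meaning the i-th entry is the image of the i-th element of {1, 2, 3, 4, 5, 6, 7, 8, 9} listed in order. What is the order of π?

14

Writing π as disjoint cycles, the cycle lengths are 7, 2.
The order is lcm(7, 2) = 14.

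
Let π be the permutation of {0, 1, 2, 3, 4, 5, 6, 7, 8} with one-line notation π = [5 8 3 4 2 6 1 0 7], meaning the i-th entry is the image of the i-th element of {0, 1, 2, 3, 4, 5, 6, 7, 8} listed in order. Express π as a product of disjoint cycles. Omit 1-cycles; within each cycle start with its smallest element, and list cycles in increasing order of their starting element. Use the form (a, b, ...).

(0, 5, 6, 1, 8, 7)(2, 3, 4)

From 0: 0 → 5 → 6 → 1 → 8 → 7 → 0, closing the cycle (0, 5, 6, 1, 8, 7).
Repeating from the next unused element and collecting all non-trivial cycles gives (0, 5, 6, 1, 8, 7)(2, 3, 4).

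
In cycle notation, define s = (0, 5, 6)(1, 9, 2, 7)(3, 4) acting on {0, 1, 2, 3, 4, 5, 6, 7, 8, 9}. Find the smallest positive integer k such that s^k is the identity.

The cycle type of s is (4, 3, 2, 1).
Since disjoint cycles commute, ord(s) = lcm(4, 3, 2) = 12.

12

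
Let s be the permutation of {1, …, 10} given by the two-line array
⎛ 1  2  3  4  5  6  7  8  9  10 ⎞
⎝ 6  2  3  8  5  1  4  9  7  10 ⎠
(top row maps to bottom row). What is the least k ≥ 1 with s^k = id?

Decomposing into disjoint cycles gives cycle lengths 4, 2, 1, 1, 1, 1.
Since disjoint cycles commute, ord(s) = lcm(4, 2) = 4.

4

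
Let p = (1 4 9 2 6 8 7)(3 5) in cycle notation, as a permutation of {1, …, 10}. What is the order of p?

14

The cycle type of p is (7, 2, 1).
The order of p is the least common multiple of its cycle lengths: lcm(7, 2) = 14.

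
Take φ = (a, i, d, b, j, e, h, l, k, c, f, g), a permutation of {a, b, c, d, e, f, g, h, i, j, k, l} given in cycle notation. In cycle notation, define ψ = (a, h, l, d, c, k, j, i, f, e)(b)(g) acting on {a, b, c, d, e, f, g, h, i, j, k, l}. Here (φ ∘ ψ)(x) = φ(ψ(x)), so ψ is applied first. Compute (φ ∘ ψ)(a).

l

(φ ∘ ψ)(a) = φ(ψ(a)). ψ(a) = h, then φ(h) = l. So (φ ∘ ψ)(a) = l.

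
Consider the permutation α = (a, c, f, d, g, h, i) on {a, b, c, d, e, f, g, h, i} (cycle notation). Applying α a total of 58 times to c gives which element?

d

c lies in the 7-cycle (a, c, f, d, g, h, i).
On a 7-cycle, α^7 is the identity, so α^58 = α^2 there (58 ≡ 2 mod 7).
Stepping 2 places around the cycle: c → f → d.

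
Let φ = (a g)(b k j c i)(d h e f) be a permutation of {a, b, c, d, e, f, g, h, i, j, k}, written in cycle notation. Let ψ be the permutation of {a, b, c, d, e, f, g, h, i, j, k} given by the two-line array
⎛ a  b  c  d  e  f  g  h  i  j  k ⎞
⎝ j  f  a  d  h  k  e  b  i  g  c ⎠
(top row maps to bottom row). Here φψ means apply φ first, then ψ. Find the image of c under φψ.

φ(c) = i, then ψ(i) = i; composing gives (φψ)(c) = i.

i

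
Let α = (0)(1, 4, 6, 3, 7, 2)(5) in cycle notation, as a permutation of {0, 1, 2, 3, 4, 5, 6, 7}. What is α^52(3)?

4

3 lies in the 6-cycle (1, 4, 6, 3, 7, 2).
Since the cycle has length 6, α^52 acts on it the same as α^4 (52 mod 6 = 4).
Advancing 4 steps from 3: 3 → 7 → 2 → 1 → 4.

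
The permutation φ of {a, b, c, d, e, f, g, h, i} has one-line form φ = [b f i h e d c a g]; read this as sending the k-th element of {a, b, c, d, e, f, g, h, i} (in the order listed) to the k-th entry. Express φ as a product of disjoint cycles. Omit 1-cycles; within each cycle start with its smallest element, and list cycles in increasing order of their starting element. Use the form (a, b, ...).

From a: a → b → f → d → h → a, closing the cycle (a, b, f, d, h).
Repeating from the next unused element and collecting all non-trivial cycles gives (a, b, f, d, h)(c, i, g).

(a, b, f, d, h)(c, i, g)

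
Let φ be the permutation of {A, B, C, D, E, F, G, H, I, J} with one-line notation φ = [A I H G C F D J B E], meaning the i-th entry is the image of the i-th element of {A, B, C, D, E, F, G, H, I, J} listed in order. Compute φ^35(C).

Tracing C → H → … returns to C after 4 steps, so C lies in a 4-cycle (C, H, J, E).
Since the cycle has length 4, φ^35 acts on it the same as φ^3 (35 mod 4 = 3).
Advancing 3 steps from C: C → H → J → E.

E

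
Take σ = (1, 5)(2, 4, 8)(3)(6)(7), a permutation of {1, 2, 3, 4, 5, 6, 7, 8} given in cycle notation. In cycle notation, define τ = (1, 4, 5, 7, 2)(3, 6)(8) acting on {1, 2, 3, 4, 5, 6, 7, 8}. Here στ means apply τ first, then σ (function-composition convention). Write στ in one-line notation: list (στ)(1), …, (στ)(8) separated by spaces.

8 5 6 1 7 3 4 2

Chase each element through τ then σ: 1 → 4 → 8; 2 → 1 → 5; 3 → 6 → 6; 4 → 5 → 1; 5 → 7 → 7; 6 → 3 → 3; 7 → 2 → 4; 8 → 8 → 2.
Collecting the images, στ = [8 5 6 1 7 3 4 2].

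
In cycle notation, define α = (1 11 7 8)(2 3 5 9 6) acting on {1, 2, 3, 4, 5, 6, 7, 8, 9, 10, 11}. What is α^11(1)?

8

1 lies in the 4-cycle (1 11 7 8).
Powers repeat with period 4 on this cycle, and 11 mod 4 = 3, so α^11(1) = α^3(1).
Stepping 3 places around the cycle: 1 → 11 → 7 → 8.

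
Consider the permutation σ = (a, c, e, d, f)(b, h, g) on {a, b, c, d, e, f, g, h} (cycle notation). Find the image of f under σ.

f appears in (a, c, e, d, f); the next entry (wrapping around) is a.

a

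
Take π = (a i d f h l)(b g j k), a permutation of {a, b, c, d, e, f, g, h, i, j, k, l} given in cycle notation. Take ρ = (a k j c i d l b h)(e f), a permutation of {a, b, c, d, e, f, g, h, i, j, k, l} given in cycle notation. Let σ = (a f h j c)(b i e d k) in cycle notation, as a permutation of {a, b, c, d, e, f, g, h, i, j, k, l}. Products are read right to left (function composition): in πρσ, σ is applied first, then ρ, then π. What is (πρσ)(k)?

(πρσ)(k) = π(ρ(σ(k))). σ(k) = b, then ρ(b) = h, then π(h) = l, so the result is l.

l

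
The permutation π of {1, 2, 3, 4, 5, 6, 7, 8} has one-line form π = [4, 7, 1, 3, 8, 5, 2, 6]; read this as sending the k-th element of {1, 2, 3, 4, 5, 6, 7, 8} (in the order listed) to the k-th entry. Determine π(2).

2 is element number 2 of the domain, and entry number 2 of the one-line form is 7, so π(2) = 7.

7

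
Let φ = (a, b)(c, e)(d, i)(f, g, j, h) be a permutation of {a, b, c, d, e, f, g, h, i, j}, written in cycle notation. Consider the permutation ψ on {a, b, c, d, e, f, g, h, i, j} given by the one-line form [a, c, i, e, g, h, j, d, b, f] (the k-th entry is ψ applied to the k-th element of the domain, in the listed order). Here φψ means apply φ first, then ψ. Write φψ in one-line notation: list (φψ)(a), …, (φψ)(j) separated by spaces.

c a g b i j f h e d

(φψ)(x) = ψ(φ(x)). Computing each image: ψ(φ(a)) = ψ(b) = c, ψ(φ(b)) = ψ(a) = a, ψ(φ(c)) = ψ(e) = g, ψ(φ(d)) = ψ(i) = b, ψ(φ(e)) = ψ(c) = i, ψ(φ(f)) = ψ(g) = j, ψ(φ(g)) = ψ(j) = f, ψ(φ(h)) = ψ(f) = h, ψ(φ(i)) = ψ(d) = e, ψ(φ(j)) = ψ(h) = d.
Hence φψ = [c a g b i j f h e d].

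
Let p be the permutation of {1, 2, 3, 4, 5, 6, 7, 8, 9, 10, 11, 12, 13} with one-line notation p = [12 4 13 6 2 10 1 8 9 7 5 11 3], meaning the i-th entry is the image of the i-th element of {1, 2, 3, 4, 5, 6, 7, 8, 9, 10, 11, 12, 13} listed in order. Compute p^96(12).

10

Tracing 12 → 11 → … returns to 12 after 9 steps, so 12 lies in a 9-cycle (1 12 11 5 2 4 6 10 7).
Since the cycle has length 9, p^96 acts on it the same as p^6 (96 mod 9 = 6).
Advancing 6 steps from 12: 12 → 11 → 5 → 2 → 4 → 6 → 10.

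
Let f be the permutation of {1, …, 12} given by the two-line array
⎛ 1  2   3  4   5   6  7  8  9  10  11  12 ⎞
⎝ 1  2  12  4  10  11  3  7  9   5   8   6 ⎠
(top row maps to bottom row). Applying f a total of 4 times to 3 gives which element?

8

Tracing 3 → 12 → … returns to 3 after 6 steps, so 3 lies in a 6-cycle (3, 12, 6, 11, 8, 7).
Advancing 4 steps from 3: 3 → 12 → 6 → 11 → 8.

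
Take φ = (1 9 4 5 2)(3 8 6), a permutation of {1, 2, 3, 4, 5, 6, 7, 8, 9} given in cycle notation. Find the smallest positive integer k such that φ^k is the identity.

15

The cycle type of φ is (5, 3, 1).
The order of φ is the least common multiple of its cycle lengths: lcm(5, 3) = 15.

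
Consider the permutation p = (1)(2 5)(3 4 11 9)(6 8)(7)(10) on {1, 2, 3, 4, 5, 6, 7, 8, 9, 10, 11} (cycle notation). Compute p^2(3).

11

3 lies in the 4-cycle (3 4 11 9).
Advancing 2 steps from 3: 3 → 4 → 11.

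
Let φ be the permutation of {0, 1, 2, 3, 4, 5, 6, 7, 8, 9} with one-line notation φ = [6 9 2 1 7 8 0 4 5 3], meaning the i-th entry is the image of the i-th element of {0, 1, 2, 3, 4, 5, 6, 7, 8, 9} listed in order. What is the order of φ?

The disjoint-cycle form of φ has cycle lengths 3, 2, 2, 2, 1.
The order is lcm(3, 2, 2, 2) = 6.

6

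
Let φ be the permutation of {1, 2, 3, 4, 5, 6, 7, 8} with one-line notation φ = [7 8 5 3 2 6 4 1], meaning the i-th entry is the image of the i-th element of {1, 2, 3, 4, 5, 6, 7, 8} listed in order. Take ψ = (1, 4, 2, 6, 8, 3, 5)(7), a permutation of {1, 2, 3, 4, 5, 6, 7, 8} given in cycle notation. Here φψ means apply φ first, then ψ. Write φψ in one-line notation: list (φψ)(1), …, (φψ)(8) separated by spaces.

7 3 1 5 6 8 2 4

Chase each element through φ then ψ: 1 → 7 → 7; 2 → 8 → 3; 3 → 5 → 1; 4 → 3 → 5; 5 → 2 → 6; 6 → 6 → 8; 7 → 4 → 2; 8 → 1 → 4.
So φψ in one-line form is 7 3 1 5 6 8 2 4.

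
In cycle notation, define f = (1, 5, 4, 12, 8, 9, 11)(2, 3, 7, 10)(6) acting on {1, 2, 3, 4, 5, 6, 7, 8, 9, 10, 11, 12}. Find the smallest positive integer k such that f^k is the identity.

The cycle type of f is (7, 4, 1).
The order of f is the least common multiple of its cycle lengths: lcm(7, 4) = 28.

28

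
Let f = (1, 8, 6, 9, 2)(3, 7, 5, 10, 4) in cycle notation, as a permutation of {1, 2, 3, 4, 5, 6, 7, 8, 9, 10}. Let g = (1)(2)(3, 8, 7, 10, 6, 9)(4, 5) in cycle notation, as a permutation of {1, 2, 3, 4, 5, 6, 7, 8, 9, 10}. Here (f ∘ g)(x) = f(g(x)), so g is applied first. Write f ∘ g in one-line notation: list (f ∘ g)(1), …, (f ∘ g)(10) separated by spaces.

For each element, apply g then f: 1 → 1 → 8; 2 → 2 → 1; 3 → 8 → 6; 4 → 5 → 10; 5 → 4 → 3; 6 → 9 → 2; 7 → 10 → 4; 8 → 7 → 5; 9 → 3 → 7; 10 → 6 → 9.
So f ∘ g in one-line form is 8 1 6 10 3 2 4 5 7 9.

8 1 6 10 3 2 4 5 7 9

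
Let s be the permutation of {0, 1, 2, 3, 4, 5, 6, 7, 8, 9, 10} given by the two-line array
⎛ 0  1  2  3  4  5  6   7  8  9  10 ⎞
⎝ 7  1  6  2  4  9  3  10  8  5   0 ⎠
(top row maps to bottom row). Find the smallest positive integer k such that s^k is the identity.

6

Writing s as disjoint cycles, the cycle lengths are 3, 3, 2, 1, 1, 1.
Since disjoint cycles commute, ord(s) = lcm(3, 3, 2) = 6.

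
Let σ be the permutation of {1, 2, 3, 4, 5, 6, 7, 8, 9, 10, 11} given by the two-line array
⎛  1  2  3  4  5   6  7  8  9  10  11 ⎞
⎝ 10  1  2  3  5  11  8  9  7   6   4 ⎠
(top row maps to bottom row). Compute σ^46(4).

Tracing 4 → 3 → … returns to 4 after 7 steps, so 4 lies in a 7-cycle (1 10 6 11 4 3 2).
Since the cycle has length 7, σ^46 acts on it the same as σ^4 (46 mod 7 = 4).
Advancing 4 steps from 4: 4 → 3 → 2 → 1 → 10.

10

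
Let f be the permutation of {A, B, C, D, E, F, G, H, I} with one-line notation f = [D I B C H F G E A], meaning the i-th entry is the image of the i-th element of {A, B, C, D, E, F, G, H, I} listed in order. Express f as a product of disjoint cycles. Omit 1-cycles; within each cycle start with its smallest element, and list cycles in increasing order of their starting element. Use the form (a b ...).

Start at A and follow images: A → D → C → B → I → A, giving the cycle (A D C B I).
Repeating from the next unused element and collecting all non-trivial cycles gives (A D C B I)(E H).

(A D C B I)(E H)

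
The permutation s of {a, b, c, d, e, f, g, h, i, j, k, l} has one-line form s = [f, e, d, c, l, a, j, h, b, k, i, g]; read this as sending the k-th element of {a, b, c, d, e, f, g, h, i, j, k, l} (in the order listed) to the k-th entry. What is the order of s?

Writing s as disjoint cycles, the cycle lengths are 7, 2, 2, 1.
The order is lcm(7, 2, 2) = 14.

14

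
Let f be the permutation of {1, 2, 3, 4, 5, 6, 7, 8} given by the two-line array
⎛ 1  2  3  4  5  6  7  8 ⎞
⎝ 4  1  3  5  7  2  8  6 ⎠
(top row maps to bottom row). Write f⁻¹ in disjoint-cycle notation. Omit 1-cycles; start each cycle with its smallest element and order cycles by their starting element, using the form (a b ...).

The cycle decomposition of f is (1 4 5 7 8 6 2).
Reversing each cycle (and rotating so the smallest element leads) gives f⁻¹ = (1 2 6 8 7 5 4).

(1 2 6 8 7 5 4)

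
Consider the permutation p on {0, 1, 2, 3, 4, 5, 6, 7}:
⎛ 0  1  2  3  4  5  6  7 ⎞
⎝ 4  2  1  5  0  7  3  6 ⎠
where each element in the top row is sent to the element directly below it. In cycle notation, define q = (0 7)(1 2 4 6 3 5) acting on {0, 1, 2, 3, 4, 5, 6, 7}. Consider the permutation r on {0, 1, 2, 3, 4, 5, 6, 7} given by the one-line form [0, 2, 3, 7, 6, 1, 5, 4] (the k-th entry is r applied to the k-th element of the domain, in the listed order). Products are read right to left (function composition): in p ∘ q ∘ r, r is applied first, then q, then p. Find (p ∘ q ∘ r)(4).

5

Apply the permutations in order: r(4) = 6, then q(6) = 3, then p(3) = 5. So (p ∘ q ∘ r)(4) = 5.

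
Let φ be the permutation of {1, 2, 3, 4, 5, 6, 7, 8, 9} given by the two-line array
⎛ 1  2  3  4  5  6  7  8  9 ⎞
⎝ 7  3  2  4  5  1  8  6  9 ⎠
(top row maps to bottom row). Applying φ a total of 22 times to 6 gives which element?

Tracing 6 → 1 → … returns to 6 after 4 steps, so 6 lies in a 4-cycle (1, 7, 8, 6).
Since the cycle has length 4, φ^22 acts on it the same as φ^2 (22 mod 4 = 2).
Advancing 2 steps from 6: 6 → 1 → 7.

7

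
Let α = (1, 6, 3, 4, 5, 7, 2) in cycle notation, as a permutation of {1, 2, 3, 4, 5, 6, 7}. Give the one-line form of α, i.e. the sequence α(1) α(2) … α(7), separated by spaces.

6 1 4 5 7 3 2

Reading each image from the cycles: 1↦6, 2↦1, 3↦4, 4↦5, 5↦7, 6↦3, 7↦2.
So the one-line form is 6 1 4 5 7 3 2.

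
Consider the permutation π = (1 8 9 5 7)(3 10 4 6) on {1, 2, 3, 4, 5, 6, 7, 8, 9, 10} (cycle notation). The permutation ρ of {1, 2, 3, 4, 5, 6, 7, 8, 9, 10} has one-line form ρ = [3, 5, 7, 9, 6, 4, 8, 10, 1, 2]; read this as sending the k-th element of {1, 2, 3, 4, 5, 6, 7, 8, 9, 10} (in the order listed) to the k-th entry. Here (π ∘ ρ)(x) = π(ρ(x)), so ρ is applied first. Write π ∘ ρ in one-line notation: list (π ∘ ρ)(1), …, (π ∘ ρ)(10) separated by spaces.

(π ∘ ρ)(x) = π(ρ(x)). Computing each image: π(ρ(1)) = π(3) = 10, π(ρ(2)) = π(5) = 7, π(ρ(3)) = π(7) = 1, π(ρ(4)) = π(9) = 5, π(ρ(5)) = π(6) = 3, π(ρ(6)) = π(4) = 6, π(ρ(7)) = π(8) = 9, π(ρ(8)) = π(10) = 4, π(ρ(9)) = π(1) = 8, π(ρ(10)) = π(2) = 2.
Hence π ∘ ρ = [10 7 1 5 3 6 9 4 8 2].

10 7 1 5 3 6 9 4 8 2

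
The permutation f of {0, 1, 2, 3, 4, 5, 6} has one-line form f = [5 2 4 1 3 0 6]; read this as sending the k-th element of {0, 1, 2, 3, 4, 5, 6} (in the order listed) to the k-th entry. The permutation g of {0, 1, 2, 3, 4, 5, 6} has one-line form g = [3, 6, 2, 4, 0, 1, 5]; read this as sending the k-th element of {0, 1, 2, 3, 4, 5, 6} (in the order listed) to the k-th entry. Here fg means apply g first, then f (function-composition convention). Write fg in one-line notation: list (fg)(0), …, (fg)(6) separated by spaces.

Chase each element through g then f: 0 → 3 → 1; 1 → 6 → 6; 2 → 2 → 4; 3 → 4 → 3; 4 → 0 → 5; 5 → 1 → 2; 6 → 5 → 0.
So fg in one-line form is 1 6 4 3 5 2 0.

1 6 4 3 5 2 0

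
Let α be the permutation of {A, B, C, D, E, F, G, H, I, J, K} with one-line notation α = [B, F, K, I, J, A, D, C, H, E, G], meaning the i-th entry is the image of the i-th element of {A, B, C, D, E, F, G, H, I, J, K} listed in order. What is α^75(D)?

C

Tracing D → I → … returns to D after 6 steps, so D lies in a 6-cycle (C K G D I H).
Powers repeat with period 6 on this cycle, and 75 mod 6 = 3, so α^75(D) = α^3(D).
Stepping 3 places around the cycle: D → I → H → C.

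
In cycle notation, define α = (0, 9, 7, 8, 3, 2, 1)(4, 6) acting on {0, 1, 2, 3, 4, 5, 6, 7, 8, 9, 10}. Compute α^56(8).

8

8 lies in the 7-cycle (0, 9, 7, 8, 3, 2, 1).
Since the cycle has length 7, α^56 acts on it the same as α^0 (56 mod 7 = 0).
So α^56(8) = 8.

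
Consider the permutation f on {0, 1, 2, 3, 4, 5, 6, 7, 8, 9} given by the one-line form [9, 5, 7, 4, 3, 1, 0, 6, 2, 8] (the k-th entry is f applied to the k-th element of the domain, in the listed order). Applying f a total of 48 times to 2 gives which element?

Tracing 2 → 7 → … returns to 2 after 6 steps, so 2 lies in a 6-cycle (0, 9, 8, 2, 7, 6).
Powers repeat with period 6 on this cycle, and 48 mod 6 = 0, so f^48(2) = f^0(2).
So f^48(2) = 2.

2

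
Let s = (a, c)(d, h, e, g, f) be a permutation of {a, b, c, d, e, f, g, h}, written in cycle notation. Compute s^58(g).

g lies in the 5-cycle (d, h, e, g, f).
On a 5-cycle, s^5 is the identity, so s^58 = s^3 there (58 ≡ 3 mod 5).
Advancing 3 steps from g: g → f → d → h.

h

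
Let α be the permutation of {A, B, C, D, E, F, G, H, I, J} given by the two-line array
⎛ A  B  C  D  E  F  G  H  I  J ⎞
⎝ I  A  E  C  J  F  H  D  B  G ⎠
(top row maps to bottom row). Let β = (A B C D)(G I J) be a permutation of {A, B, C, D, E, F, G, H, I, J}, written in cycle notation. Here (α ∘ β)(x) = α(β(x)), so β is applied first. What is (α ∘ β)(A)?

A

(α ∘ β)(A) = α(β(A)). β(A) = B, then α(B) = A. So (α ∘ β)(A) = A.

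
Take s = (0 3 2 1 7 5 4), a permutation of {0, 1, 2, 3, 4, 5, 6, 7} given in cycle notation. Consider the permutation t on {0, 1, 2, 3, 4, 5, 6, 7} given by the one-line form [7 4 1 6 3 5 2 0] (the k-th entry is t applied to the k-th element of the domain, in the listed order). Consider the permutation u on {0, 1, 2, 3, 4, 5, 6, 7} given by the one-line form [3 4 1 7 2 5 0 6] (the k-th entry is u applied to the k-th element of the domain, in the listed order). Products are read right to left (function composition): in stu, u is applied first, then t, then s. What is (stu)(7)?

1

Chase 7: u(7) = 6; t(6) = 2; s(2) = 1. Hence (stu)(7) = 1.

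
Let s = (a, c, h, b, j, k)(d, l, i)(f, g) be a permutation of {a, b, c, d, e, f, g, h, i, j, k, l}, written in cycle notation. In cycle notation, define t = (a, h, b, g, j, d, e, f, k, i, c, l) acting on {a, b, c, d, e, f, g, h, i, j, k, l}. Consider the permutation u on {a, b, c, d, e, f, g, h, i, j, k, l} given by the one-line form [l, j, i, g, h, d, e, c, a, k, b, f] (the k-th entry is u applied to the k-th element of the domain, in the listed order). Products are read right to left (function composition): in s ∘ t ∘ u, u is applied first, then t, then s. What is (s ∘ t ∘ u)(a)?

Apply the permutations in order: u(a) = l, then t(l) = a, then s(a) = c. So (s ∘ t ∘ u)(a) = c.

c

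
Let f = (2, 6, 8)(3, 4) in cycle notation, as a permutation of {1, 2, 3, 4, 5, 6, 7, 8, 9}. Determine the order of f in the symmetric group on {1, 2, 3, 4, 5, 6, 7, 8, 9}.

6

The cycle type of f is (3, 2, 1, 1, 1, 1).
The order of f is the least common multiple of its cycle lengths: lcm(3, 2) = 6.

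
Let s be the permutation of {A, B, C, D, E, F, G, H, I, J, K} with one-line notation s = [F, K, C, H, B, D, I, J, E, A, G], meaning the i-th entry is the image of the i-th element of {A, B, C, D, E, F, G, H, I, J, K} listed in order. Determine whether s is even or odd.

even

In disjoint-cycle form the cycle lengths are 5, 5, 1.
A cycle is odd iff its length is even; s has 0 even-length cycles, so sgn(s) = (−1)^0 and s is even.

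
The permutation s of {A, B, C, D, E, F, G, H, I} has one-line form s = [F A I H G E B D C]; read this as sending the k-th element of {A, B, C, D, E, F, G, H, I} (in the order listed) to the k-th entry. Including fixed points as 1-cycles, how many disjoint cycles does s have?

3

The cycle decomposition is (A F E G B)(C I)(D H), which has 3 cycles (counting 1-cycles).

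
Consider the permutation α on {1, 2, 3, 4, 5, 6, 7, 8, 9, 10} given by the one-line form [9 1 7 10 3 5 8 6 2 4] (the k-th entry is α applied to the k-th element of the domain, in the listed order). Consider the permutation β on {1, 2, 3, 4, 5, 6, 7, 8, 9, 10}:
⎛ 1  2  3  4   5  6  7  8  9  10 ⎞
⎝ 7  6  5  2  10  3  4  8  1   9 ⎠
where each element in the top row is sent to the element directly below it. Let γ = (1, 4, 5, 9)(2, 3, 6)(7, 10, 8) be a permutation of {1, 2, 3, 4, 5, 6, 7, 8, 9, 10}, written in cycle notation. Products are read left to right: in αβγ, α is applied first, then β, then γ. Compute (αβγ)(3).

5

Chase 3: α(3) = 7; β(7) = 4; γ(4) = 5. Hence (αβγ)(3) = 5.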